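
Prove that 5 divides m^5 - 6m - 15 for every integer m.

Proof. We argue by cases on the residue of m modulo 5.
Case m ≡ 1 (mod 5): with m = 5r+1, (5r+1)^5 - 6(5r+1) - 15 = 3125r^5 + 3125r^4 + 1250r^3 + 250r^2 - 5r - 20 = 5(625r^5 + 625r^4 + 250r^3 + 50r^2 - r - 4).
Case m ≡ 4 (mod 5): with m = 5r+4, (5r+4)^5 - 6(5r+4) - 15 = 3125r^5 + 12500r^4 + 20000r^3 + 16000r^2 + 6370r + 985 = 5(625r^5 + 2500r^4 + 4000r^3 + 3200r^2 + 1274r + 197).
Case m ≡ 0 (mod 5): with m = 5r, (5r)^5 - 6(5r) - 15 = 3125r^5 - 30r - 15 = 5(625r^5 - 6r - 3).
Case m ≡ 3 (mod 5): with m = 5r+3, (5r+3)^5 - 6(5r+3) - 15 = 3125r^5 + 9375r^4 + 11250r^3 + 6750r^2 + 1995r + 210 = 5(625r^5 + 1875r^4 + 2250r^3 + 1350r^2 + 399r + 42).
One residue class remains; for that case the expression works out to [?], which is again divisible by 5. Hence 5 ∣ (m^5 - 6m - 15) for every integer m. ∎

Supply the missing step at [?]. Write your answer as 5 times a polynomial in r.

The residues treated are {1, 4, 0, 3}, so the missing case is m ≡ 2 (mod 5); write m = 5r+2.
Then (5r+2)^5 - 6(5r+2) - 15 = 3125r^5 + 6250r^4 + 5000r^3 + 2000r^2 + 370r + 5 = 5(625r^5 + 1250r^4 + 1000r^3 + 400r^2 + 74r + 1).

5(625r^5 + 1250r^4 + 1000r^3 + 400r^2 + 74r + 1)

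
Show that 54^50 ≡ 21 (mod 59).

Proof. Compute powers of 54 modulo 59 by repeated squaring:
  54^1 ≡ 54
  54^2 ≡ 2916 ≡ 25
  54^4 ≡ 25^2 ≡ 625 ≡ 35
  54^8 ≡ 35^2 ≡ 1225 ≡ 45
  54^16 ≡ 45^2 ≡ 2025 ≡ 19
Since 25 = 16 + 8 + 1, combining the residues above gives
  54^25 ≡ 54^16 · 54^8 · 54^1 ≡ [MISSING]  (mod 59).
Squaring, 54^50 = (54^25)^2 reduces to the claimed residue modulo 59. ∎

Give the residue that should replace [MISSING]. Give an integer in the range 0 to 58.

54^16 · 54^8 · 54^1 ≡ 19 · 45 · 54 = 46170.
46170 mod 59 = 32, so 54^25 ≡ 32 (mod 59).

32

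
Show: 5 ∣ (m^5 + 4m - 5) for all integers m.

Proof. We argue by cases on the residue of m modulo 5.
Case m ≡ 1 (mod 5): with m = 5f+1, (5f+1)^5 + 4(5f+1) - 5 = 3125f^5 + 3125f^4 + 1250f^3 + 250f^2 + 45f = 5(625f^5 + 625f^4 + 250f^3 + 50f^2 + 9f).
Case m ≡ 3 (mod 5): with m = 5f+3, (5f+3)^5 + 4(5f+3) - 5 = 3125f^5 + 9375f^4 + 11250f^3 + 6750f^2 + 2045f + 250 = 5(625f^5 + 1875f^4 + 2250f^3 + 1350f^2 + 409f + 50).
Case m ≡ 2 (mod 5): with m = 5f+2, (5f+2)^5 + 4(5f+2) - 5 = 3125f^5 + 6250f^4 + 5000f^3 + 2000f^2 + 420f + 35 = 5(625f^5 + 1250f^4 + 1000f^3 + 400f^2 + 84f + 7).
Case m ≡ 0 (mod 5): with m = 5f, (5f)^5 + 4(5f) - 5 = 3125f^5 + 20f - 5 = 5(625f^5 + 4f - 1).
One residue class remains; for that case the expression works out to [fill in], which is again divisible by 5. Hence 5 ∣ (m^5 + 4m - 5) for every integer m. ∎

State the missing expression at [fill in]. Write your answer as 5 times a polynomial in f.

5(625f^5 + 2500f^4 + 4000f^3 + 3200f^2 + 1284f + 207)

Only m ≡ 4 (mod 5) is unaccounted for. Put m = 5f+4:
(5f+4)^5 + 4(5f+4) - 5 expands to 3125f^5 + 12500f^4 + 20000f^3 + 16000f^2 + 6420f + 1035,
and factoring out 5 leaves 5(625f^5 + 2500f^4 + 4000f^3 + 3200f^2 + 1284f + 207).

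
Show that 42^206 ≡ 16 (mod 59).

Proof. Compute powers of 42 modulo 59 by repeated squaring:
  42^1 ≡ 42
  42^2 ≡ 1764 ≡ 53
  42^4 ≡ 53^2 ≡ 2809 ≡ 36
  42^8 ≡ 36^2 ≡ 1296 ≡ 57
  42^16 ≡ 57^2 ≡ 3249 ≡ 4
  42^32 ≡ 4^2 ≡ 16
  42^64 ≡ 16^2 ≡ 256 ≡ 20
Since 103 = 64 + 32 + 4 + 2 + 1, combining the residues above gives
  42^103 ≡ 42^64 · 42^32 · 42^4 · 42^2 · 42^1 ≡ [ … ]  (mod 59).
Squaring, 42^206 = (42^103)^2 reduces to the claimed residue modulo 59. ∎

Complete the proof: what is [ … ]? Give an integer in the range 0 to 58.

55

Multiply the listed residues: 20 · 16 · 36 · 53 · 42 = 320 → 11520 → 610560 → 25643520.
Reducing modulo 59: 25643520 = 434635·59 + 55, so 42^103 ≡ 55.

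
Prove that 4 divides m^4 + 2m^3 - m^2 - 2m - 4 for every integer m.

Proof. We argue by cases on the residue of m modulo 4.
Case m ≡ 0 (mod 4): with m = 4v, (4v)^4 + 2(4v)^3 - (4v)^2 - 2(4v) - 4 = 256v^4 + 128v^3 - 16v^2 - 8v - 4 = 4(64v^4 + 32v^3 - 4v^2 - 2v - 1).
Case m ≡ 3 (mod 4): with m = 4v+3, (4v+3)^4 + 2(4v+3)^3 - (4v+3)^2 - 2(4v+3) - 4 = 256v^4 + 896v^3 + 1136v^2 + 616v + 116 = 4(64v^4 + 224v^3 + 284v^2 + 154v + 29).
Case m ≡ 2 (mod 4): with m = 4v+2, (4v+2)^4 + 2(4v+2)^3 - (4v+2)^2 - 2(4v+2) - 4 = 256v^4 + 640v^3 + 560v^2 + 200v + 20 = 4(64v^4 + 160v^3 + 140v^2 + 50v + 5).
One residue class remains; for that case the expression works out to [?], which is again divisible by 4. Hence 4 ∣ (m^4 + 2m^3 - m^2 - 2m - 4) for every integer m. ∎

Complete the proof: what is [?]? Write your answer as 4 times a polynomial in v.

4(64v^4 + 96v^3 + 44v^2 + 6v - 1)

Only m ≡ 1 (mod 4) is unaccounted for. Put m = 4v+1:
(4v+1)^4 + 2(4v+1)^3 - (4v+1)^2 - 2(4v+1) - 4 expands to 256v^4 + 384v^3 + 176v^2 + 24v - 4,
and factoring out 4 leaves 4(64v^4 + 96v^3 + 44v^2 + 6v - 1).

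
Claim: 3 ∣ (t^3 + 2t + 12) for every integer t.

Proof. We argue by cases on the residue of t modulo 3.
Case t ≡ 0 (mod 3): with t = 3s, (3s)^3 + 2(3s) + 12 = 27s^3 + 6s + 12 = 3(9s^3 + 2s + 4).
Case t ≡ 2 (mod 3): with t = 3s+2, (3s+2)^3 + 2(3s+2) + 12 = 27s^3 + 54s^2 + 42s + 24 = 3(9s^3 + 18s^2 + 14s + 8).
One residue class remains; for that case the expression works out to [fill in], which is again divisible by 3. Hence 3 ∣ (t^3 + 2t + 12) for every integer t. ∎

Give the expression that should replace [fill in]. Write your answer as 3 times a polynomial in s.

Only t ≡ 1 (mod 3) is unaccounted for. Put t = 3s+1:
(3s+1)^3 + 2(3s+1) + 12 expands to 27s^3 + 27s^2 + 15s + 15,
and factoring out 3 leaves 3(9s^3 + 9s^2 + 5s + 5).

3(9s^3 + 9s^2 + 5s + 5)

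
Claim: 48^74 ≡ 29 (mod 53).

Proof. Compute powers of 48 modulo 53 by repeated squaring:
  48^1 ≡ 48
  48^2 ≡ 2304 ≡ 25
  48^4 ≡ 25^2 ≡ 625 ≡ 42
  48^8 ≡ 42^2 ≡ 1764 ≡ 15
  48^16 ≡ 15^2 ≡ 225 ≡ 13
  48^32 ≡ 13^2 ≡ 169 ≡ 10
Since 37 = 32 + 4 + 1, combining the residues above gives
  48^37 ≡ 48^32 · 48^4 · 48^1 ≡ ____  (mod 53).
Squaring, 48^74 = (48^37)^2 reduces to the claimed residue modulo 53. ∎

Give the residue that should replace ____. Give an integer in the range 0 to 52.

48^32 · 48^4 · 48^1 ≡ 10 · 42 · 48 = 20160.
20160 mod 53 = 20, so 48^37 ≡ 20 (mod 53).

20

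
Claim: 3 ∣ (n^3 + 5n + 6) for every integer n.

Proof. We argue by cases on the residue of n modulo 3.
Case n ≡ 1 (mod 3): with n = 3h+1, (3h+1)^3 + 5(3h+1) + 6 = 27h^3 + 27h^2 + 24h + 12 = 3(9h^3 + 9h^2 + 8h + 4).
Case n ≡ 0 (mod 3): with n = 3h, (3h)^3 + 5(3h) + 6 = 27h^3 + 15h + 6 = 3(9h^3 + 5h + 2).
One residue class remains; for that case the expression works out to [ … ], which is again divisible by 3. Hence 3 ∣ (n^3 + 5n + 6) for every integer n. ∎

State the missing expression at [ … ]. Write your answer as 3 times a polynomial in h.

3(9h^3 + 18h^2 + 17h + 8)

Only n ≡ 2 (mod 3) is unaccounted for. Put n = 3h+2:
(3h+2)^3 + 5(3h+2) + 6 expands to 27h^3 + 54h^2 + 51h + 24,
and factoring out 3 leaves 3(9h^3 + 18h^2 + 17h + 8).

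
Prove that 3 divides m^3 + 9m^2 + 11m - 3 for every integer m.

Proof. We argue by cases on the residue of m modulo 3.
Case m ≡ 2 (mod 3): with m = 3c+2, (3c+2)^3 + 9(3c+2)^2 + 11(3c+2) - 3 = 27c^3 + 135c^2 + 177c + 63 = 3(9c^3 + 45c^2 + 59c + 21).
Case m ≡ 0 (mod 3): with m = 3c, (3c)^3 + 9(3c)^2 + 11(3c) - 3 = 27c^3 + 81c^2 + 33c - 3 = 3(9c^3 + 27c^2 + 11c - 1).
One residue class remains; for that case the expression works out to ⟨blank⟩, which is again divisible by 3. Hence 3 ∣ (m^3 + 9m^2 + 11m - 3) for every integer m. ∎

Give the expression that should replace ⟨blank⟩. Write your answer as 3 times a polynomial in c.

3(9c^3 + 36c^2 + 32c + 6)

Only m ≡ 1 (mod 3) is unaccounted for. Put m = 3c+1:
(3c+1)^3 + 9(3c+1)^2 + 11(3c+1) - 3 expands to 27c^3 + 108c^2 + 96c + 18,
and factoring out 3 leaves 3(9c^3 + 36c^2 + 32c + 6).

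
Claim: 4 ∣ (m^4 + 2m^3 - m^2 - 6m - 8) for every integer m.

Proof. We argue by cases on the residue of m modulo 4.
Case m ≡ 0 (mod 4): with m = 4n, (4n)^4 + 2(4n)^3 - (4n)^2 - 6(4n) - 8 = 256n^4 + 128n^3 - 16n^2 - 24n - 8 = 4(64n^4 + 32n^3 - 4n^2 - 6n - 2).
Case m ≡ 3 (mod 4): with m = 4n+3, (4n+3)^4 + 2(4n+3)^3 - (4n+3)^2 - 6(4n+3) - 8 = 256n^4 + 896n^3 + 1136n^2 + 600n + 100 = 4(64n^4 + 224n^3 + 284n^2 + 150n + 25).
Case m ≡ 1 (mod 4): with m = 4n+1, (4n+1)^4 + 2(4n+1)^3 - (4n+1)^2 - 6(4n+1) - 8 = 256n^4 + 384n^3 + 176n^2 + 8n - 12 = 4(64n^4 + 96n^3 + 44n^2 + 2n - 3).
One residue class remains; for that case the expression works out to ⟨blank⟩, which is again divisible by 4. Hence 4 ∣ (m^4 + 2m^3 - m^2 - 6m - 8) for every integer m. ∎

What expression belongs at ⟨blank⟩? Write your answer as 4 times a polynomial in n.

Only m ≡ 2 (mod 4) is unaccounted for. Put m = 4n+2:
(4n+2)^4 + 2(4n+2)^3 - (4n+2)^2 - 6(4n+2) - 8 expands to 256n^4 + 640n^3 + 560n^2 + 184n + 8,
and factoring out 4 leaves 4(64n^4 + 160n^3 + 140n^2 + 46n + 2).

4(64n^4 + 160n^3 + 140n^2 + 46n + 2)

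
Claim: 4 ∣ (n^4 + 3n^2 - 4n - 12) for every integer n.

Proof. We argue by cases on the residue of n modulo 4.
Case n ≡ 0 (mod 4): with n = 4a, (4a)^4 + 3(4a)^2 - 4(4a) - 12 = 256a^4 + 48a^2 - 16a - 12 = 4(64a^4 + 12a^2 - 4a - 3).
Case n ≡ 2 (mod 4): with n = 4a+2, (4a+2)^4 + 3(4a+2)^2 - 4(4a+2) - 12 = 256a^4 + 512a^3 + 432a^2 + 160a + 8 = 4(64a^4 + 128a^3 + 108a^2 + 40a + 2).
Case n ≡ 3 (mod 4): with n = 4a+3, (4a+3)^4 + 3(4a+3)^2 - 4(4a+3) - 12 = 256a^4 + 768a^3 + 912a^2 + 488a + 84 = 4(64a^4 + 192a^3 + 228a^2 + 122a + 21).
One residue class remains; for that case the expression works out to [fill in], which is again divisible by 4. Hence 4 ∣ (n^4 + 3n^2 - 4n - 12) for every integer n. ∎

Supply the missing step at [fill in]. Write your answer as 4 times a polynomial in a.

4(64a^4 + 64a^3 + 36a^2 + 6a - 3)

The residues treated are {0, 2, 3}, so the missing case is n ≡ 1 (mod 4); write n = 4a+1.
Then (4a+1)^4 + 3(4a+1)^2 - 4(4a+1) - 12 = 256a^4 + 256a^3 + 144a^2 + 24a - 12 = 4(64a^4 + 64a^3 + 36a^2 + 6a - 3).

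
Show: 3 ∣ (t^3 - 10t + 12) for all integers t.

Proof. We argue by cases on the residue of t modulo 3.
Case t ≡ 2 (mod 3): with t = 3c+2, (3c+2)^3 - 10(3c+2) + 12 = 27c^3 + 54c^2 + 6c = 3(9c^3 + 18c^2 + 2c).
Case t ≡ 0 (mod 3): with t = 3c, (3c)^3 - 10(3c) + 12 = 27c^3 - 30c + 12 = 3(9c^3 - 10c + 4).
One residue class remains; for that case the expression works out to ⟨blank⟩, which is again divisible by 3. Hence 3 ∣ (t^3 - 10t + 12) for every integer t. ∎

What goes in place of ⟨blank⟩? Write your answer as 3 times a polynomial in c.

3(9c^3 + 9c^2 - 7c + 1)

Only t ≡ 1 (mod 3) is unaccounted for. Put t = 3c+1:
(3c+1)^3 - 10(3c+1) + 12 expands to 27c^3 + 27c^2 - 21c + 3,
and factoring out 3 leaves 3(9c^3 + 9c^2 - 7c + 1).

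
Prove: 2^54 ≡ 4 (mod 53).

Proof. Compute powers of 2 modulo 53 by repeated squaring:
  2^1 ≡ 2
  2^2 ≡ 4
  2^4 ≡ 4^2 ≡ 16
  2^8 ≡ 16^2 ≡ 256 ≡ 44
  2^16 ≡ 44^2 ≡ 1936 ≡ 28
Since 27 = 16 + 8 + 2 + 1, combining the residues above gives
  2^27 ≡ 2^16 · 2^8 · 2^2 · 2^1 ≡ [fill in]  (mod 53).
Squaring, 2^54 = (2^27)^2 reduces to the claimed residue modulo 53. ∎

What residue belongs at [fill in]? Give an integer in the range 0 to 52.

2^16 · 2^8 · 2^2 · 2^1 ≡ 28 · 44 · 4 · 2 = 9856.
9856 mod 53 = 51, so 2^27 ≡ 51 (mod 53).

51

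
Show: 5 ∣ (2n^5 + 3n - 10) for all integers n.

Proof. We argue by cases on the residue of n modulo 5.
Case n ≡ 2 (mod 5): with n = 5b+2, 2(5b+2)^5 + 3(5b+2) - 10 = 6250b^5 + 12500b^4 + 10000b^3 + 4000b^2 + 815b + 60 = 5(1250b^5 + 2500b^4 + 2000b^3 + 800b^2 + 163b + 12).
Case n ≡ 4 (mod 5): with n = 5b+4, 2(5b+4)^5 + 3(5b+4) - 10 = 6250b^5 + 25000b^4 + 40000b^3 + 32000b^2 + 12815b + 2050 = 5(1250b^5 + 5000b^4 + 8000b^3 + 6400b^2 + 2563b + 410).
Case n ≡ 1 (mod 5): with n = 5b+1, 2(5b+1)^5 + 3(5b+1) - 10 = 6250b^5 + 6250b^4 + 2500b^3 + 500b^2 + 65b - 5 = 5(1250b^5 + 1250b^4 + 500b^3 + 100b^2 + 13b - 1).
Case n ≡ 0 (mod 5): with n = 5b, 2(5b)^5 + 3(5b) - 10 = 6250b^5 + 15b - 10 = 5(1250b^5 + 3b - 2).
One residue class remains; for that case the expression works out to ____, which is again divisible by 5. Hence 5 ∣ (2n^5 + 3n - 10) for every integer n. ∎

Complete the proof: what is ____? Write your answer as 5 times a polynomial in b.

5(1250b^5 + 3750b^4 + 4500b^3 + 2700b^2 + 813b + 97)

The residues treated are {2, 4, 1, 0}, so the missing case is n ≡ 3 (mod 5); write n = 5b+3.
Then 2(5b+3)^5 + 3(5b+3) - 10 = 6250b^5 + 18750b^4 + 22500b^3 + 13500b^2 + 4065b + 485 = 5(1250b^5 + 3750b^4 + 4500b^3 + 2700b^2 + 813b + 97).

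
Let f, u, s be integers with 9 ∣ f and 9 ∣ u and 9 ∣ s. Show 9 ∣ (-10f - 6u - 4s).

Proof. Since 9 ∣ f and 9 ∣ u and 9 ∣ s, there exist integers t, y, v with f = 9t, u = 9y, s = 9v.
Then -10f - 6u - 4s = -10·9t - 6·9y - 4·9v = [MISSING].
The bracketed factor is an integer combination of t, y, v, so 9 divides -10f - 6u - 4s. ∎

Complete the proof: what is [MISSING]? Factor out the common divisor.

Each term has a factor of 9: -10·9t - 6·9y - 4·9v = 9·(-10t - 4v - 6y).
Since -10t - 4v - 6y is an integer, 9 ∣ (-10f - 6u - 4s).

9(-10t - 4v - 6y)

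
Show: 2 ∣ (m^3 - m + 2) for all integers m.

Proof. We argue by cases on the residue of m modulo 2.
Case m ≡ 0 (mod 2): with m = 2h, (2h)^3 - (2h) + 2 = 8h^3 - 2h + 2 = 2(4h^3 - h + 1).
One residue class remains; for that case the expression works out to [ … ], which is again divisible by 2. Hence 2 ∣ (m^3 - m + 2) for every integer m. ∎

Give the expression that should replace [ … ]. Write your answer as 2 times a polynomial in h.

2(4h^3 + 6h^2 + 2h + 1)

Only m ≡ 1 (mod 2) is unaccounted for. Put m = 2h+1:
(2h+1)^3 - (2h+1) + 2 expands to 8h^3 + 12h^2 + 4h + 2,
and factoring out 2 leaves 2(4h^3 + 6h^2 + 2h + 1).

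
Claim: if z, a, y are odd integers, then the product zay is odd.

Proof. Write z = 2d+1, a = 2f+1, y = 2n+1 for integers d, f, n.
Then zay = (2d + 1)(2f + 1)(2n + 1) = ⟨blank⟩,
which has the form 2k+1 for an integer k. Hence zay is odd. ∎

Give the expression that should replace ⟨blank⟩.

(2d + 1)(2f + 1)(2n + 1) = 8dfn + 4df + 4dn + 2d + 4fn + 2f + 2n + 1
= 2(4dfn + 2df + 2dn + d + 2fn + f + n) + 1.
Since 4dfn + 2df + 2dn + d + 2fn + f + n is an integer, the product is of the form 2k+1 for an integer k.

2(4dfn + 2df + 2dn + d + 2fn + f + n) + 1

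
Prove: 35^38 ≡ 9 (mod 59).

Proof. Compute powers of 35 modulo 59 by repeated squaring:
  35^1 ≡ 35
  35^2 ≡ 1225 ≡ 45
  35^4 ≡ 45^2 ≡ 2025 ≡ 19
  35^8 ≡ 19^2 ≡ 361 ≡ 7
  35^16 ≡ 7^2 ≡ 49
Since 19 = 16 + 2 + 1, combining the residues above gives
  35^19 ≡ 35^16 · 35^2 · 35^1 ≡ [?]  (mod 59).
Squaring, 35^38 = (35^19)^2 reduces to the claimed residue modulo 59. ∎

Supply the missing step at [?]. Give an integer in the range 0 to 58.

Multiply the listed residues: 49 · 45 · 35 = 2205 → 77175.
Reducing modulo 59: 77175 = 1308·59 + 3, so 35^19 ≡ 3.

3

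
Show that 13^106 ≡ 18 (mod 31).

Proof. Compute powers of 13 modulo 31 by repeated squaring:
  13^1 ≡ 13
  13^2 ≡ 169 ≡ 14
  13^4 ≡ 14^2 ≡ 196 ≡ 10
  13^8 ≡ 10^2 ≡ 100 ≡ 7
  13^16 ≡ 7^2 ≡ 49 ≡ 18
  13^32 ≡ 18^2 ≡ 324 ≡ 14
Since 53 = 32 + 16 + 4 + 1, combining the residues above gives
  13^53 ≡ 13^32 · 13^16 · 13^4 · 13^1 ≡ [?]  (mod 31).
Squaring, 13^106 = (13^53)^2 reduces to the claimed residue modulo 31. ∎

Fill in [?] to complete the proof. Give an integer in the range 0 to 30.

24

Multiply the listed residues: 14 · 18 · 10 · 13 = 252 → 2520 → 32760.
Reducing modulo 31: 32760 = 1056·31 + 24, so 13^53 ≡ 24.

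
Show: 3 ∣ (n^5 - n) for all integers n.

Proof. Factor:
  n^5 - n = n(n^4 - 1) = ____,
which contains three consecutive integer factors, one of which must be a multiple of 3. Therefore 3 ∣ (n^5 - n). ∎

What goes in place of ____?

(n - 1)n(n + 1)(n^2 + 1)

n^4 - 1 = (n^2 - 1)(n^2 + 1), and n^2 - 1 = (n-1)(n+1).
So n(n^4 - 1) = (n - 1)n(n + 1)(n^2 + 1).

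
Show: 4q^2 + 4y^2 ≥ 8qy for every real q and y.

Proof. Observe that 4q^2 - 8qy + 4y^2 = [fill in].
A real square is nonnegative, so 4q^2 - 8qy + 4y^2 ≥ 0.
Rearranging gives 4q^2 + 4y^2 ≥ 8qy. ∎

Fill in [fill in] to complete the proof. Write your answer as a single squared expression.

The leading and trailing coefficients are 2^2 and 2^2, and 8 = 2·2·2, so the trinomial is (2q - 2y)^2.
Hence 4q^2 - 8qy + 4y^2 ≥ 0.

(2q - 2y)^2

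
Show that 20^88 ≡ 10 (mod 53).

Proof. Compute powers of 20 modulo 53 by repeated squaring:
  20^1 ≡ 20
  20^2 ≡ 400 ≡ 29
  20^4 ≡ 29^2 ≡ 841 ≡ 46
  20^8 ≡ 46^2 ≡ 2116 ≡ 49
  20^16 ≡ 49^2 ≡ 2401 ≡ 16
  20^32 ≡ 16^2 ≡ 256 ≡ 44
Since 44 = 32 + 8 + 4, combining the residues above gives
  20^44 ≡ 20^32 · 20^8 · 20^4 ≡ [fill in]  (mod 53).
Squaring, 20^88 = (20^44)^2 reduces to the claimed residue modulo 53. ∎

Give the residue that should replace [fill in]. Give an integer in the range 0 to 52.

Multiply the listed residues: 44 · 49 · 46 = 2156 → 99176.
Reducing modulo 53: 99176 = 1871·53 + 13, so 20^44 ≡ 13.

13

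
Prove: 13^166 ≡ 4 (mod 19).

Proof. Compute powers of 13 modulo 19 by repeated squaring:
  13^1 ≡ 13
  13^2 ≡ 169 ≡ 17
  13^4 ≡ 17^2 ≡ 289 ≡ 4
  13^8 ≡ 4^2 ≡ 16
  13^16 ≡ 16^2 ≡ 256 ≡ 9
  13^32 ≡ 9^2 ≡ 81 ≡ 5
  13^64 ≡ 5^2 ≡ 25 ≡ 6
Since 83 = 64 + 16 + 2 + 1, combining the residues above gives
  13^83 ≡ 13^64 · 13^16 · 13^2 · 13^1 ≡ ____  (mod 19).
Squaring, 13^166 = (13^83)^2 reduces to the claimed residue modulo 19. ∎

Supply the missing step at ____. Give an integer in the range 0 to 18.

2

13^64 · 13^16 · 13^2 · 13^1 ≡ 6 · 9 · 17 · 13 = 11934.
11934 mod 19 = 2, so 13^83 ≡ 2 (mod 19).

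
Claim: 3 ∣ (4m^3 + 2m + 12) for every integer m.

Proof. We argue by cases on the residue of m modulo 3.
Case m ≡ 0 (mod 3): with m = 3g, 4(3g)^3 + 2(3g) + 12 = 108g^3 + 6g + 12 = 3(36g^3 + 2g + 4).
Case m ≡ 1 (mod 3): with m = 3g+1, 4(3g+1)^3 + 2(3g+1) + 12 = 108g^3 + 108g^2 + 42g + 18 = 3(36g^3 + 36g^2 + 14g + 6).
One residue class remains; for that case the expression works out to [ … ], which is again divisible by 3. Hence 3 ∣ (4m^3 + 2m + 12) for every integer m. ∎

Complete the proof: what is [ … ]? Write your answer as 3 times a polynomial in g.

3(36g^3 + 72g^2 + 50g + 16)

The residues treated are {0, 1}, so the missing case is m ≡ 2 (mod 3); write m = 3g+2.
Then 4(3g+2)^3 + 2(3g+2) + 12 = 108g^3 + 216g^2 + 150g + 48 = 3(36g^3 + 72g^2 + 50g + 16).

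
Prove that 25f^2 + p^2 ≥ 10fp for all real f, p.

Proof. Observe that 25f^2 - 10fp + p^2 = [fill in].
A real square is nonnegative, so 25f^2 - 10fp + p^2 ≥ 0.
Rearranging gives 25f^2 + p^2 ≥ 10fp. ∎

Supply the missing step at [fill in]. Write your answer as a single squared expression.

(5f - p)^2

The leading and trailing coefficients are 5^2 and 1^2, and 10 = 2·5·1, so the trinomial is (5f - p)^2.
Hence 25f^2 - 10fp + p^2 ≥ 0.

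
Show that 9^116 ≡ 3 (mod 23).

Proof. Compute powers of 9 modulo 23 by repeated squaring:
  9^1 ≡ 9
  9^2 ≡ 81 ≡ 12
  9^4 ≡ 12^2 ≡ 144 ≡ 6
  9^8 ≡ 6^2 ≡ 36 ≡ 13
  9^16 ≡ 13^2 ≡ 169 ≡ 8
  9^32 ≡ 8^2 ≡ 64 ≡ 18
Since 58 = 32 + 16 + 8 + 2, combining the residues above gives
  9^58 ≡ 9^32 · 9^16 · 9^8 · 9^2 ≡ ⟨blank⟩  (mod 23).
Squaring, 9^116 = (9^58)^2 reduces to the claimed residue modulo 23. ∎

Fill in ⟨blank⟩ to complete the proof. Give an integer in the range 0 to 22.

Multiply the listed residues: 18 · 8 · 13 · 12 = 144 → 1872 → 22464.
Reducing modulo 23: 22464 = 976·23 + 16, so 9^58 ≡ 16.

16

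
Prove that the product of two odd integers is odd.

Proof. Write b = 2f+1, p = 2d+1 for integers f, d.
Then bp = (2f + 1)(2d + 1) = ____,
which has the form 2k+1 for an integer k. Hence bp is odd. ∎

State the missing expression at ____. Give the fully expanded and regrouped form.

2(2df + d + f) + 1

Expanding: (2f + 1)(2d + 1) = 4df + 2d + 2f + 1.
Every term except the constant is even, so this is 2(2df + d + f) + 1,
and 2df + d + f ∈ ℤ gives the required form.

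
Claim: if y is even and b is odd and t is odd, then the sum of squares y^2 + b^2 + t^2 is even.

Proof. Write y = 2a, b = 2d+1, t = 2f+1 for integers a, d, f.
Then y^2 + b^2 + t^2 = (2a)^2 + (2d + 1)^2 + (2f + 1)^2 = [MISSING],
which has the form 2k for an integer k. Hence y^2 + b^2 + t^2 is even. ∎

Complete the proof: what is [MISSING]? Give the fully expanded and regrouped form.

(2a)^2 + (2d + 1)^2 + (2f + 1)^2 = 4a^2 + 4d^2 + 4d + 4f^2 + 4f + 2
= 2(2a^2 + 2d^2 + 2d + 2f^2 + 2f + 1).
Since 2a^2 + 2d^2 + 2d + 2f^2 + 2f + 1 is an integer, the sum of squares is of the form 2k for an integer k.

2(2a^2 + 2d^2 + 2d + 2f^2 + 2f + 1)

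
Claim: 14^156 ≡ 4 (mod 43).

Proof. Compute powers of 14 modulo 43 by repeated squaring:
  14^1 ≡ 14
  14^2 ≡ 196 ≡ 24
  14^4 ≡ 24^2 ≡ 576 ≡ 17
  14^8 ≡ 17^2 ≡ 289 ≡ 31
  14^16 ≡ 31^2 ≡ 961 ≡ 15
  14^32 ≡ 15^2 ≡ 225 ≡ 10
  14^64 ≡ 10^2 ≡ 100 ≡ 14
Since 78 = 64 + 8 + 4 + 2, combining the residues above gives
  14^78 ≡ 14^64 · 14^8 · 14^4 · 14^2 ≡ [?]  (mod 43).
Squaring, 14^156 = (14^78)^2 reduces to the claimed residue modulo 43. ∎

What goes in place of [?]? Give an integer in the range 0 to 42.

14^64 · 14^8 · 14^4 · 14^2 ≡ 14 · 31 · 17 · 24 = 177072.
177072 mod 43 = 41, so 14^78 ≡ 41 (mod 43).

41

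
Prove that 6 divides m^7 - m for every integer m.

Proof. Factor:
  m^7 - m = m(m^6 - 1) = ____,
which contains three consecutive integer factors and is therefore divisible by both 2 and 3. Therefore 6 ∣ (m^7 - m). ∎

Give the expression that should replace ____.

m^6 - 1 = (m^2 - 1)(m^4 + m^2 + 1), and m^2 - 1 = (m-1)(m+1).
So m(m^6 - 1) = (m - 1)m(m + 1)(m^4 + m^2 + 1).

(m - 1)m(m + 1)(m^4 + m^2 + 1)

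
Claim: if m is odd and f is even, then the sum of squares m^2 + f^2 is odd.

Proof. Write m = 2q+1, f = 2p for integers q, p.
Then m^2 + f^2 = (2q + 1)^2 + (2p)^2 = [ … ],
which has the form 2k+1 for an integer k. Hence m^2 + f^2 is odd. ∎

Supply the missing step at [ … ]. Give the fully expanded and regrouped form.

Expanding: (2q + 1)^2 + (2p)^2 = 4p^2 + 4q^2 + 4q + 1.
Every term except the constant is even, so this is 2(2p^2 + 2q^2 + 2q) + 1,
and 2p^2 + 2q^2 + 2q ∈ ℤ gives the required form.

2(2p^2 + 2q^2 + 2q) + 1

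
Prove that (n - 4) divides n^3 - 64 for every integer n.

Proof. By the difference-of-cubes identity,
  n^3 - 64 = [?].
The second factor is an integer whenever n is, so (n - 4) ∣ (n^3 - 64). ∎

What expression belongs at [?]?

(n - 4)(n^2 + 4n + 16)

a^3 - b^3 = (a - b)(a^2 + ab + b^2). With a = n, b = 4:
n^3 - 64 = (n - 4)(n^2 + 4n + 16).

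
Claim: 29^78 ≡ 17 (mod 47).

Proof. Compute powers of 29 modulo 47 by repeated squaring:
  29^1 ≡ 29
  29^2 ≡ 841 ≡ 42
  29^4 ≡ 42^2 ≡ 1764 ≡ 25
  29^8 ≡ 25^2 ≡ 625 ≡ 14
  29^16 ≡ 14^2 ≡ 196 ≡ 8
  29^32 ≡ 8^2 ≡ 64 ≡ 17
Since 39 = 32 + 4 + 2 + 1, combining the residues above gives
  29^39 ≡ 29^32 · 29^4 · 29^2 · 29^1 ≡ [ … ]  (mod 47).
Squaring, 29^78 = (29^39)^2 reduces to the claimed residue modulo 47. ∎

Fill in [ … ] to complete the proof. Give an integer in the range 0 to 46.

29^32 · 29^4 · 29^2 · 29^1 ≡ 17 · 25 · 42 · 29 = 517650.
517650 mod 47 = 39, so 29^39 ≡ 39 (mod 47).

39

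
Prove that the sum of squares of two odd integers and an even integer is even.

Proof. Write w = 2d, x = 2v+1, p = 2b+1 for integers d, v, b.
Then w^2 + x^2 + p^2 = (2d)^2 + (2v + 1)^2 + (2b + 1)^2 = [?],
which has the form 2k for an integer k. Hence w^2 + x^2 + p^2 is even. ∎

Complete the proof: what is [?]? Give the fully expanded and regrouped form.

2(2b^2 + 2b + 2d^2 + 2v^2 + 2v + 1)

Expanding: (2d)^2 + (2v + 1)^2 + (2b + 1)^2 = 4b^2 + 4b + 4d^2 + 4v^2 + 4v + 2.
Every term is even; pulling out the factor of 2 gives 2(2b^2 + 2b + 2d^2 + 2v^2 + 2v + 1).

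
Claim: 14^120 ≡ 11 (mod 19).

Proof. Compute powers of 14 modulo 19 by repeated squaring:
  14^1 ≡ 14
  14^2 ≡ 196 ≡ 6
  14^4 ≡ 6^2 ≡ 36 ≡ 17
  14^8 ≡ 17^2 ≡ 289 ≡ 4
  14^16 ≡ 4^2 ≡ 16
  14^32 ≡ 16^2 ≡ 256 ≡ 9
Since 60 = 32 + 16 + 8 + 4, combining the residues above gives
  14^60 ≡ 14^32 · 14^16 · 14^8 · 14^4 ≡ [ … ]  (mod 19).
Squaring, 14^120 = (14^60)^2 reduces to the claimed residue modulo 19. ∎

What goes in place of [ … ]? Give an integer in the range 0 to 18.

7

Multiply the listed residues: 9 · 16 · 4 · 17 = 144 → 576 → 9792.
Reducing modulo 19: 9792 = 515·19 + 7, so 14^60 ≡ 7.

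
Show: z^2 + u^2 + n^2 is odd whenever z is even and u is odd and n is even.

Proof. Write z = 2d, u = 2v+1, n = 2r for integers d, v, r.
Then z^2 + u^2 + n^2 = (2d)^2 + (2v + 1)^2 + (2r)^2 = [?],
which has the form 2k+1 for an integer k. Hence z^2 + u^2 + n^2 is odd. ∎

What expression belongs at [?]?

(2d)^2 + (2v + 1)^2 + (2r)^2 = 4d^2 + 4r^2 + 4v^2 + 4v + 1
= 2(2d^2 + 2r^2 + 2v^2 + 2v) + 1.
Since 2d^2 + 2r^2 + 2v^2 + 2v is an integer, the sum of squares is of the form 2k+1 for an integer k.

2(2d^2 + 2r^2 + 2v^2 + 2v) + 1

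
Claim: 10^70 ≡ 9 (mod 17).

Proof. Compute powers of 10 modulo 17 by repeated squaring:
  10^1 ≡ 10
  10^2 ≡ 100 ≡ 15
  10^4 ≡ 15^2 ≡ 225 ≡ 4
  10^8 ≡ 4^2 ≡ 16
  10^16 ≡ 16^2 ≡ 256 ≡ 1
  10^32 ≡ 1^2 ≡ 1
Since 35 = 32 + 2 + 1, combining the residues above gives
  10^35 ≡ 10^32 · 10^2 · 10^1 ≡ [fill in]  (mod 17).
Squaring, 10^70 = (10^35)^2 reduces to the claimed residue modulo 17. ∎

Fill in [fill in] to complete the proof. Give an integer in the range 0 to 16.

Multiply the listed residues: 1 · 15 · 10 = 15 → 150.
Reducing modulo 17: 150 = 8·17 + 14, so 10^35 ≡ 14.

14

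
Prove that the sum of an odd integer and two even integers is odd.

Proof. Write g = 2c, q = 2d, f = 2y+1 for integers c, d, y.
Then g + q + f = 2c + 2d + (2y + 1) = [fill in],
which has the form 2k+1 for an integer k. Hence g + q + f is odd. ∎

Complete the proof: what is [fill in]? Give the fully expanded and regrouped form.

2(c + d + y) + 1

2c + 2d + (2y + 1) = 2c + 2d + 2y + 1
= 2(c + d + y) + 1.
Since c + d + y is an integer, the sum is of the form 2k+1 for an integer k.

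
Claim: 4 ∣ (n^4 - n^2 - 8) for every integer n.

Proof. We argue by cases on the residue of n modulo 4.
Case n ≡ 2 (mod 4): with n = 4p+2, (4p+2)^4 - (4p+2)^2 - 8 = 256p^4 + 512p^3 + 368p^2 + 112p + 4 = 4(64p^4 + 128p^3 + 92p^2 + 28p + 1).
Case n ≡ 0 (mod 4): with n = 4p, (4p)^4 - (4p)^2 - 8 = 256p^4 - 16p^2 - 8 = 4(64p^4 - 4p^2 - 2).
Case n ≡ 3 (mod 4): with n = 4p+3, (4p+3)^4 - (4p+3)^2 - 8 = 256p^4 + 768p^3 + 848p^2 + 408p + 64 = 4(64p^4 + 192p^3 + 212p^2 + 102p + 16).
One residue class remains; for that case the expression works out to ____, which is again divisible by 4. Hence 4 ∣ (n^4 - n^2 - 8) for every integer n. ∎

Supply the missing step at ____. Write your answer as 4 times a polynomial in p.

4(64p^4 + 64p^3 + 20p^2 + 2p - 2)

The residues treated are {2, 0, 3}, so the missing case is n ≡ 1 (mod 4); write n = 4p+1.
Then (4p+1)^4 - (4p+1)^2 - 8 = 256p^4 + 256p^3 + 80p^2 + 8p - 8 = 4(64p^4 + 64p^3 + 20p^2 + 2p - 2).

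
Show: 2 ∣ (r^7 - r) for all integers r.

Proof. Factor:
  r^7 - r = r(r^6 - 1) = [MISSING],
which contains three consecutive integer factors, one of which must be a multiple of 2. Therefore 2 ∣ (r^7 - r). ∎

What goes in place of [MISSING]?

r^6 - 1 = (r^2 - 1)(r^4 + r^2 + 1), and r^2 - 1 = (r-1)(r+1).
So r(r^6 - 1) = (r - 1)r(r + 1)(r^4 + r^2 + 1).

(r - 1)r(r + 1)(r^4 + r^2 + 1)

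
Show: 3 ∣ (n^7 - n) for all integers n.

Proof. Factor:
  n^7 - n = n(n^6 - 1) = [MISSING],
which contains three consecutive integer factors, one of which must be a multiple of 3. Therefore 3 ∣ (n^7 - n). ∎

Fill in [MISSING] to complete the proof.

(n - 1)n(n + 1)(n^4 + n^2 + 1)

n^6 - 1 = (n^2 - 1)(n^4 + n^2 + 1), and n^2 - 1 = (n-1)(n+1).
So n(n^6 - 1) = (n - 1)n(n + 1)(n^4 + n^2 + 1).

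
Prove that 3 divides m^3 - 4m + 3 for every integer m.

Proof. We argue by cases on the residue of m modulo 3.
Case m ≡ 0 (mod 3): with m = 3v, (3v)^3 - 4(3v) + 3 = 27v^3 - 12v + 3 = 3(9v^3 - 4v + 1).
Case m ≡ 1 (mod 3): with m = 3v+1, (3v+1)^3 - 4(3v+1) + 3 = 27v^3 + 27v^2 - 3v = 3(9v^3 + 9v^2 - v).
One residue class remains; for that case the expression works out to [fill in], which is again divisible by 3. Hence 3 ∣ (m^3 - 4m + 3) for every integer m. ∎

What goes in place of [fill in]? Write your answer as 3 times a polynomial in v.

3(9v^3 + 18v^2 + 8v + 1)

Only m ≡ 2 (mod 3) is unaccounted for. Put m = 3v+2:
(3v+2)^3 - 4(3v+2) + 3 expands to 27v^3 + 54v^2 + 24v + 3,
and factoring out 3 leaves 3(9v^3 + 18v^2 + 8v + 1).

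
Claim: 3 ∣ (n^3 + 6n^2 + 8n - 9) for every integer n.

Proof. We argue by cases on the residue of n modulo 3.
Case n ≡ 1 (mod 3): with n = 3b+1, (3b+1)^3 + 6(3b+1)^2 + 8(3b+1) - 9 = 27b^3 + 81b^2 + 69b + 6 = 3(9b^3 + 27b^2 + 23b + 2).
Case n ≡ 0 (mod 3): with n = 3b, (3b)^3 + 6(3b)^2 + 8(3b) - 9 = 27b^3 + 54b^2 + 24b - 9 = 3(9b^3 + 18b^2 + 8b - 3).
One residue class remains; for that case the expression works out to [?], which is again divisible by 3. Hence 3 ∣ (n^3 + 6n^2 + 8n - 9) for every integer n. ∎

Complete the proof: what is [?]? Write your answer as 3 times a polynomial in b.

3(9b^3 + 36b^2 + 44b + 13)

The residues treated are {1, 0}, so the missing case is n ≡ 2 (mod 3); write n = 3b+2.
Then (3b+2)^3 + 6(3b+2)^2 + 8(3b+2) - 9 = 27b^3 + 108b^2 + 132b + 39 = 3(9b^3 + 36b^2 + 44b + 13).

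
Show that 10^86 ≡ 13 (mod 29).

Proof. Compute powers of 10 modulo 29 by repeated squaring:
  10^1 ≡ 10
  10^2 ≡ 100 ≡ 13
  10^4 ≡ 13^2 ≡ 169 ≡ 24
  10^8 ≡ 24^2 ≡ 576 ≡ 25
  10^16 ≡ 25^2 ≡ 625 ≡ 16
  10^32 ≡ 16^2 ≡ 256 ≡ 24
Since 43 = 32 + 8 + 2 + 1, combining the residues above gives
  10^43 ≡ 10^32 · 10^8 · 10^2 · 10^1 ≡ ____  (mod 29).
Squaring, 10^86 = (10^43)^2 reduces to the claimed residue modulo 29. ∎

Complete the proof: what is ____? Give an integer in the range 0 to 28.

19

10^32 · 10^8 · 10^2 · 10^1 ≡ 24 · 25 · 13 · 10 = 78000.
78000 mod 29 = 19, so 10^43 ≡ 19 (mod 29).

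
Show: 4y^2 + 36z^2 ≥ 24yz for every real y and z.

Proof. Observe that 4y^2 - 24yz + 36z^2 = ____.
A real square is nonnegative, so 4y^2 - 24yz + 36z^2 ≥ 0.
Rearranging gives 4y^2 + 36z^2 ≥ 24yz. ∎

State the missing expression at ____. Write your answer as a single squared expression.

The leading and trailing coefficients are 2^2 and 6^2, and 24 = 2·2·6, so the trinomial is (2y - 6z)^2.
Hence 4y^2 - 24yz + 36z^2 ≥ 0.

(2y - 6z)^2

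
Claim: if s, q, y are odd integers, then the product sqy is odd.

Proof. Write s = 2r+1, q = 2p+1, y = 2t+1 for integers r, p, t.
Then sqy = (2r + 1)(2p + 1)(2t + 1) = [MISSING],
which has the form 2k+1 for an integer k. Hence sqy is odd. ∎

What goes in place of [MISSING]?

(2r + 1)(2p + 1)(2t + 1) = 8prt + 4pr + 4pt + 2p + 4rt + 2r + 2t + 1
= 2(4prt + 2pr + 2pt + p + 2rt + r + t) + 1.
Since 4prt + 2pr + 2pt + p + 2rt + r + t is an integer, the product is of the form 2k+1 for an integer k.

2(4prt + 2pr + 2pt + p + 2rt + r + t) + 1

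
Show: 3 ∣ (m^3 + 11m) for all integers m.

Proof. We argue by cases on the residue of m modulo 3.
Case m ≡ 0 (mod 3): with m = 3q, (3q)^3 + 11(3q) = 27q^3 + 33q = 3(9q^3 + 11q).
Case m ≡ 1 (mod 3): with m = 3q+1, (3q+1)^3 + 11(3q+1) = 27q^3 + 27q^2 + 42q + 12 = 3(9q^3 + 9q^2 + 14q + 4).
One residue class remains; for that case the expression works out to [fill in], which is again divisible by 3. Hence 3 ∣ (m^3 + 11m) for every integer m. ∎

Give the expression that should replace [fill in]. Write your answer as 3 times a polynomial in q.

Only m ≡ 2 (mod 3) is unaccounted for. Put m = 3q+2:
(3q+2)^3 + 11(3q+2) expands to 27q^3 + 54q^2 + 69q + 30,
and factoring out 3 leaves 3(9q^3 + 18q^2 + 23q + 10).

3(9q^3 + 18q^2 + 23q + 10)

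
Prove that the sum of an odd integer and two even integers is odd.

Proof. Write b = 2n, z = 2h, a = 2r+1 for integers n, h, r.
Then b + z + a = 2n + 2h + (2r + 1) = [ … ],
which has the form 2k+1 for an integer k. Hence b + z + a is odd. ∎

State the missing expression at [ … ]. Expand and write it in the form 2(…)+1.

2n + 2h + (2r + 1) = 2h + 2n + 2r + 1
= 2(h + n + r) + 1.
Since h + n + r is an integer, the sum is of the form 2k+1 for an integer k.

2(h + n + r) + 1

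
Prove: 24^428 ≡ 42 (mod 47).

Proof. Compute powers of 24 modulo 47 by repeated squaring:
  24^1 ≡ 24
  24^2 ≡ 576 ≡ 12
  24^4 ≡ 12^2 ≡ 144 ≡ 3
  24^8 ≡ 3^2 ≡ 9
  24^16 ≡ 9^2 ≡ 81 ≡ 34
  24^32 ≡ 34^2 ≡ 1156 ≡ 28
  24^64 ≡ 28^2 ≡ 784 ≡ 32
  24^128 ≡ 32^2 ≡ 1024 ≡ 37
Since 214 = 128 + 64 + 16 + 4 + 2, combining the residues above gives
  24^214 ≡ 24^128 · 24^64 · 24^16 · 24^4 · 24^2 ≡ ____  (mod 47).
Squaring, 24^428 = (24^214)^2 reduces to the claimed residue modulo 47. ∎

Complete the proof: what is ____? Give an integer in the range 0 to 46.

18

Multiply the listed residues: 37 · 32 · 34 · 3 · 12 = 1184 → 40256 → 120768 → 1449216.
Reducing modulo 47: 1449216 = 30834·47 + 18, so 24^214 ≡ 18.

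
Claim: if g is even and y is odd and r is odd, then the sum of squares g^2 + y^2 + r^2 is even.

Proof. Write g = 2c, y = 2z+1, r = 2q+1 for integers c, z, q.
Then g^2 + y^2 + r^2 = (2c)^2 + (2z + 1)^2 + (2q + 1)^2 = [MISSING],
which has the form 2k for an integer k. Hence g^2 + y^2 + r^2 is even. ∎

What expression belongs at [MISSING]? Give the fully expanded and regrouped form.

2(2c^2 + 2q^2 + 2q + 2z^2 + 2z + 1)

(2c)^2 + (2z + 1)^2 + (2q + 1)^2 = 4c^2 + 4q^2 + 4q + 4z^2 + 4z + 2
= 2(2c^2 + 2q^2 + 2q + 2z^2 + 2z + 1).
Since 2c^2 + 2q^2 + 2q + 2z^2 + 2z + 1 is an integer, the sum of squares is of the form 2k for an integer k.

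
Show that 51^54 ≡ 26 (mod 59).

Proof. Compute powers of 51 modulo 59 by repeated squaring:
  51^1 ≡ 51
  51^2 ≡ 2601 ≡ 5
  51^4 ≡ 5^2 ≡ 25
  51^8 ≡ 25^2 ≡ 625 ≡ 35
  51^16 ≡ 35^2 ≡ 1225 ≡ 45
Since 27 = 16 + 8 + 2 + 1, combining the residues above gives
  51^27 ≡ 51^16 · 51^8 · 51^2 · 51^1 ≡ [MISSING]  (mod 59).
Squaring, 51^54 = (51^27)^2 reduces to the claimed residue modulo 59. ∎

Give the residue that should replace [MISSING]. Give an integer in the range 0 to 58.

12

51^16 · 51^8 · 51^2 · 51^1 ≡ 45 · 35 · 5 · 51 = 401625.
401625 mod 59 = 12, so 51^27 ≡ 12 (mod 59).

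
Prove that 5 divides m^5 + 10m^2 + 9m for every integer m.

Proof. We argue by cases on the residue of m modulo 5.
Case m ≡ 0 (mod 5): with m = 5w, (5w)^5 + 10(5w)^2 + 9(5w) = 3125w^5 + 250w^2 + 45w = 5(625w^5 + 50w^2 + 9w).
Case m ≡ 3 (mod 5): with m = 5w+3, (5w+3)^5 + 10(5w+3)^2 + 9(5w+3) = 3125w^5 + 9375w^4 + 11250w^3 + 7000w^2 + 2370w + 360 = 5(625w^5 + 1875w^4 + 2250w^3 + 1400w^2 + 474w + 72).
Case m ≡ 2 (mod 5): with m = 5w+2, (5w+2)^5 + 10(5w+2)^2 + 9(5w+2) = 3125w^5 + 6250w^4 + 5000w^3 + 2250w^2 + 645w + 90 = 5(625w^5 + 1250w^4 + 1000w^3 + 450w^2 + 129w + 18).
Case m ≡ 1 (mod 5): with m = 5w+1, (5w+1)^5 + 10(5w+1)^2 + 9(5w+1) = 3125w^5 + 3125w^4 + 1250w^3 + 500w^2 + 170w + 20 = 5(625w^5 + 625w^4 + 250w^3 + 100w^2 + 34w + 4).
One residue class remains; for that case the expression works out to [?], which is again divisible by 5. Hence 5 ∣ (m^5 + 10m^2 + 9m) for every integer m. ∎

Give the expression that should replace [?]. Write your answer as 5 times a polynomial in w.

The residues treated are {0, 3, 2, 1}, so the missing case is m ≡ 4 (mod 5); write m = 5w+4.
Then (5w+4)^5 + 10(5w+4)^2 + 9(5w+4) = 3125w^5 + 12500w^4 + 20000w^3 + 16250w^2 + 6845w + 1220 = 5(625w^5 + 2500w^4 + 4000w^3 + 3250w^2 + 1369w + 244).

5(625w^5 + 2500w^4 + 4000w^3 + 3250w^2 + 1369w + 244)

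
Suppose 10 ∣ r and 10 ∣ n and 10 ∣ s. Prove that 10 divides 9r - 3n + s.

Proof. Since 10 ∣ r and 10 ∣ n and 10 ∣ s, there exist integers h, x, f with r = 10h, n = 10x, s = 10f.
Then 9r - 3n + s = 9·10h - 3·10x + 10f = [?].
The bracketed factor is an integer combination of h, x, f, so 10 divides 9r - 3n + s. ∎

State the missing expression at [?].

Each term has a factor of 10: 9·10h - 3·10x + 10f = 10·(f + 9h - 3x).
Since f + 9h - 3x is an integer, 10 ∣ (9r - 3n + s).

10(f + 9h - 3x)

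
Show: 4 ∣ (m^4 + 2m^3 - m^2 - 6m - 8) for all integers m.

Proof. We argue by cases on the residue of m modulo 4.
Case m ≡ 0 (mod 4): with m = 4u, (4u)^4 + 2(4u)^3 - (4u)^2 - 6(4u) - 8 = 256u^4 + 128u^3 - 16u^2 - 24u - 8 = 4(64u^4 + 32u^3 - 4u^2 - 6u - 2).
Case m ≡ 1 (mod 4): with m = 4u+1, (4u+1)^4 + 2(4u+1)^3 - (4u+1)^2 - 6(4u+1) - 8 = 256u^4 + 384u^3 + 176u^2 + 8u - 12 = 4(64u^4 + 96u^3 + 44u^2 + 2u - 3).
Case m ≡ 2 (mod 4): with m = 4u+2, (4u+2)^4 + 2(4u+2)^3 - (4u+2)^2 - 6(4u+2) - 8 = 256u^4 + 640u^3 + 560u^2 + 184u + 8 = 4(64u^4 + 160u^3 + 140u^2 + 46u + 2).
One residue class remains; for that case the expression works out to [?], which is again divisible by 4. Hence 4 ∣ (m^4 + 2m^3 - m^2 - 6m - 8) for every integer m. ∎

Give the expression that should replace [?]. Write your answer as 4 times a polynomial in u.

Only m ≡ 3 (mod 4) is unaccounted for. Put m = 4u+3:
(4u+3)^4 + 2(4u+3)^3 - (4u+3)^2 - 6(4u+3) - 8 expands to 256u^4 + 896u^3 + 1136u^2 + 600u + 100,
and factoring out 4 leaves 4(64u^4 + 224u^3 + 284u^2 + 150u + 25).

4(64u^4 + 224u^3 + 284u^2 + 150u + 25)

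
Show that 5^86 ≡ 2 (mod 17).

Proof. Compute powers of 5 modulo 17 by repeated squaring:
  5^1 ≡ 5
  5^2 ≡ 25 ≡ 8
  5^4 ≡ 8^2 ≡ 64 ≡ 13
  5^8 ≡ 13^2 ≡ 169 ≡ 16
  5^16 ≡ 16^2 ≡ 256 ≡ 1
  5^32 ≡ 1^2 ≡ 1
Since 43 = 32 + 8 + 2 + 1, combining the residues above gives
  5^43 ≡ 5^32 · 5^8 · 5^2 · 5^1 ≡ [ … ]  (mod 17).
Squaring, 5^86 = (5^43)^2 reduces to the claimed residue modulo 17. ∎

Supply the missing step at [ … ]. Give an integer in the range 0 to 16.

Multiply the listed residues: 1 · 16 · 8 · 5 = 16 → 128 → 640.
Reducing modulo 17: 640 = 37·17 + 11, so 5^43 ≡ 11.

11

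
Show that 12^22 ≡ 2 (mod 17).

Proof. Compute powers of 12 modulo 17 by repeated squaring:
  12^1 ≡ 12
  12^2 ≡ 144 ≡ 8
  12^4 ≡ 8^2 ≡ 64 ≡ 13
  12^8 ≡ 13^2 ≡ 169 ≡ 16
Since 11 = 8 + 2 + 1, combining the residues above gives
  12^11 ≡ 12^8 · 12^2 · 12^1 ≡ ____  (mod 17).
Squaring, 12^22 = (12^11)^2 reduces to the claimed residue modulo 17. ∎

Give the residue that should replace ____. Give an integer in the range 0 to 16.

6

12^8 · 12^2 · 12^1 ≡ 16 · 8 · 12 = 1536.
1536 mod 17 = 6, so 12^11 ≡ 6 (mod 17).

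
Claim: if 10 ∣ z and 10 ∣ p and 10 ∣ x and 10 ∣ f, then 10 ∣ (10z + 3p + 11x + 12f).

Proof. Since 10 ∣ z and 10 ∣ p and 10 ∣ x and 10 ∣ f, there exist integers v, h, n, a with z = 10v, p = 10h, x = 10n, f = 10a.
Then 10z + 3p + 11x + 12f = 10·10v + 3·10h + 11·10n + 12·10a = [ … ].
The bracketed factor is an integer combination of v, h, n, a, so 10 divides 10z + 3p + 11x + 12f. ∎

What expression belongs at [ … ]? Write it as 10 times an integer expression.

10(12a + 3h + 11n + 10v)

Pull the common 10 out of every term: 10·10v + 3·10h + 11·10n + 12·10a = 10(12a + 3h + 11n + 10v).
12a + 3h + 11n + 10v is an integer, which exhibits the divisibility.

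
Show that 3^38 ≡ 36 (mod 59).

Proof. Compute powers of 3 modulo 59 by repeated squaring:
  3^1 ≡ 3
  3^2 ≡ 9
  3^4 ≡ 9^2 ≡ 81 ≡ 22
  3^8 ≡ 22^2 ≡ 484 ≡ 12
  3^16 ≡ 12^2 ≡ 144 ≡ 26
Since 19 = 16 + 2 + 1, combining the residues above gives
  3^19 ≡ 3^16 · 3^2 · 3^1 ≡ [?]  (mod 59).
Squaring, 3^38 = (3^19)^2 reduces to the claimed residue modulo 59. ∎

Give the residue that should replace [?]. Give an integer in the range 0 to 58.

3^16 · 3^2 · 3^1 ≡ 26 · 9 · 3 = 702.
702 mod 59 = 53, so 3^19 ≡ 53 (mod 59).

53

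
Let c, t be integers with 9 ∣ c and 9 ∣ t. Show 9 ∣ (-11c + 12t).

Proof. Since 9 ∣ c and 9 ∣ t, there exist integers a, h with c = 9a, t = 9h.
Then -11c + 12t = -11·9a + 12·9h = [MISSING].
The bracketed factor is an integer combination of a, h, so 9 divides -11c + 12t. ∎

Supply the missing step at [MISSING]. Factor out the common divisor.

Each term has a factor of 9: -11·9a + 12·9h = 9·(-11a + 12h).
Since -11a + 12h is an integer, 9 ∣ (-11c + 12t).

9(-11a + 12h)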